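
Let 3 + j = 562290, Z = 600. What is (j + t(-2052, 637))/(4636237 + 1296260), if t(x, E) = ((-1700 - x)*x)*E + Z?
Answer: -153181587/1977499 ≈ -77.462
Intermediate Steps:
j = 562287 (j = -3 + 562290 = 562287)
t(x, E) = 600 + E*x*(-1700 - x) (t(x, E) = ((-1700 - x)*x)*E + 600 = (x*(-1700 - x))*E + 600 = E*x*(-1700 - x) + 600 = 600 + E*x*(-1700 - x))
(j + t(-2052, 637))/(4636237 + 1296260) = (562287 + (600 - 1*637*(-2052)² - 1700*637*(-2052)))/(4636237 + 1296260) = (562287 + (600 - 1*637*4210704 + 2222110800))/5932497 = (562287 + (600 - 2682218448 + 2222110800))*(1/5932497) = (562287 - 460107048)*(1/5932497) = -459544761*1/5932497 = -153181587/1977499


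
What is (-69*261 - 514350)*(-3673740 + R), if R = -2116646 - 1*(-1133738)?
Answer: 2479008472632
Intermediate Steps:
R = -982908 (R = -2116646 + 1133738 = -982908)
(-69*261 - 514350)*(-3673740 + R) = (-69*261 - 514350)*(-3673740 - 982908) = (-18009 - 514350)*(-4656648) = -532359*(-4656648) = 2479008472632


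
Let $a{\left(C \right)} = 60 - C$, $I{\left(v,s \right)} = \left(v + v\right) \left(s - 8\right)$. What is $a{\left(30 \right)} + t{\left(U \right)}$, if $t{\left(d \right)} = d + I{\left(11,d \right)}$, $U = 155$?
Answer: $3419$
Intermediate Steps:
$I{\left(v,s \right)} = 2 v \left(-8 + s\right)$
$t{\left(d \right)} = -176 + 23 d$ ($t{\left(d \right)} = d + 2 \cdot 11 \left(-8 + d\right) = d + \left(-176 + 22 d\right) = -176 + 23 d$)
$a{\left(30 \right)} + t{\left(U \right)} = \left(60 - 30\right) + \left(-176 + 23 \cdot 155\right) = \left(60 - 30\right) + \left(-176 + 3565\right) = 30 + 3389 = 3419$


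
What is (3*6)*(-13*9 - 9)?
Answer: -2268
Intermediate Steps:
(3*6)*(-13*9 - 9) = 18*(-117 - 9) = 18*(-126) = -2268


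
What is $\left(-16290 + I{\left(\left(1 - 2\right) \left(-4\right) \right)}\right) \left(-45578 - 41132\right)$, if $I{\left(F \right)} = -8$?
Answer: $1413199580$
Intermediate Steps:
$\left(-16290 + I{\left(\left(1 - 2\right) \left(-4\right) \right)}\right) \left(-45578 - 41132\right) = \left(-16290 - 8\right) \left(-45578 - 41132\right) = \left(-16298\right) \left(-86710\right) = 1413199580$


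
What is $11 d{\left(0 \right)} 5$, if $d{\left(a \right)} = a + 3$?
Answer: $165$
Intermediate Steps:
$d{\left(a \right)} = 3 + a$
$11 d{\left(0 \right)} 5 = 11 \left(3 + 0\right) 5 = 11 \cdot 3 \cdot 5 = 33 \cdot 5 = 165$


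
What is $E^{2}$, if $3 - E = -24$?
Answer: $729$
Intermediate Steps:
$E = 27$ ($E = 3 - -24 = 3 + 24 = 27$)
$E^{2} = 27^{2} = 729$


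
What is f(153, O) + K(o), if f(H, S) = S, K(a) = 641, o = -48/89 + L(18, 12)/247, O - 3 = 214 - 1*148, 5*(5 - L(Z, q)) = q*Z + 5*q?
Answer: 710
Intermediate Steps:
L(Z, q) = 5 - q - Z*q/5 (L(Z, q) = 5 - (q*Z + 5*q)/5 = 5 - (Z*q + 5*q)/5 = 5 - (5*q + Z*q)/5 = 5 + (-q - Z*q/5) = 5 - q - Z*q/5)
O = 69 (O = 3 + (214 - 1*148) = 3 + (214 - 148) = 3 + 66 = 69)
o = -81619/109915 (o = -48/89 + (5 - 1*12 - ⅕*18*12)/247 = -48*1/89 + (5 - 12 - 216/5)*(1/247) = -48/89 - 251/5*1/247 = -48/89 - 251/1235 = -81619/109915 ≈ -0.74257)
f(153, O) + K(o) = 69 + 641 = 710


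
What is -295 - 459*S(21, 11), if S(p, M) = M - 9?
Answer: -1213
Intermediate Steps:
S(p, M) = -9 + M
-295 - 459*S(21, 11) = -295 - 459*(-9 + 11) = -295 - 459*2 = -295 - 918 = -1213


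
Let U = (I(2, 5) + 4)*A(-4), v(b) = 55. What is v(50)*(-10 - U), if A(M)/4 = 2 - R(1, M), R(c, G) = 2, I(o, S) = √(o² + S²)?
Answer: -550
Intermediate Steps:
I(o, S) = √(S² + o²)
A(M) = 0 (A(M) = 4*(2 - 1*2) = 4*(2 - 2) = 4*0 = 0)
U = 0 (U = (√(5² + 2²) + 4)*0 = (√(25 + 4) + 4)*0 = (√29 + 4)*0 = (4 + √29)*0 = 0)
v(50)*(-10 - U) = 55*(-10 - 1*0) = 55*(-10 + 0) = 55*(-10) = -550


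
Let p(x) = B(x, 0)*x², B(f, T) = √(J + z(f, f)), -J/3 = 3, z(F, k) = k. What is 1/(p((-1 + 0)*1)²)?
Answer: -⅒ ≈ -0.10000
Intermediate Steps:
J = -9 (J = -3*3 = -9)
B(f, T) = √(-9 + f)
p(x) = x²*√(-9 + x) (p(x) = √(-9 + x)*x² = x²*√(-9 + x))
1/(p((-1 + 0)*1)²) = 1/((((-1 + 0)*1)²*√(-9 + (-1 + 0)*1))²) = 1/(((-1*1)²*√(-9 - 1*1))²) = 1/(((-1)²*√(-9 - 1))²) = 1/((1*√(-10))²) = 1/((1*(I*√10))²) = 1/((I*√10)²) = 1/(-10) = -⅒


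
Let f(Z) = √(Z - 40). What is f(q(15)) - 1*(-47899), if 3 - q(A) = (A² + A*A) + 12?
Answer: 47899 + I*√499 ≈ 47899.0 + 22.338*I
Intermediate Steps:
q(A) = -9 - 2*A² (q(A) = 3 - ((A² + A*A) + 12) = 3 - ((A² + A²) + 12) = 3 - (2*A² + 12) = 3 - (12 + 2*A²) = 3 + (-12 - 2*A²) = -9 - 2*A²)
f(Z) = √(-40 + Z)
f(q(15)) - 1*(-47899) = √(-40 + (-9 - 2*15²)) - 1*(-47899) = √(-40 + (-9 - 2*225)) + 47899 = √(-40 + (-9 - 450)) + 47899 = √(-40 - 459) + 47899 = √(-499) + 47899 = I*√499 + 47899 = 47899 + I*√499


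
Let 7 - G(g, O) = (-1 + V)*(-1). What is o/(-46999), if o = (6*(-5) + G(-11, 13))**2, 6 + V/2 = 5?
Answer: -676/46999 ≈ -0.014383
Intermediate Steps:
V = -2 (V = -12 + 2*5 = -12 + 10 = -2)
G(g, O) = 4 (G(g, O) = 7 - (-1 - 2)*(-1) = 7 - (-3)*(-1) = 7 - 1*3 = 7 - 3 = 4)
o = 676 (o = (6*(-5) + 4)**2 = (-30 + 4)**2 = (-26)**2 = 676)
o/(-46999) = 676/(-46999) = 676*(-1/46999) = -676/46999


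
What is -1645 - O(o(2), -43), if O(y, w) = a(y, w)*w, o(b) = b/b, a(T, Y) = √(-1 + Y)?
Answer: -1645 + 86*I*√11 ≈ -1645.0 + 285.23*I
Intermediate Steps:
o(b) = 1
O(y, w) = w*√(-1 + w) (O(y, w) = √(-1 + w)*w = w*√(-1 + w))
-1645 - O(o(2), -43) = -1645 - (-43)*√(-1 - 43) = -1645 - (-43)*√(-44) = -1645 - (-43)*2*I*√11 = -1645 - (-86)*I*√11 = -1645 + 86*I*√11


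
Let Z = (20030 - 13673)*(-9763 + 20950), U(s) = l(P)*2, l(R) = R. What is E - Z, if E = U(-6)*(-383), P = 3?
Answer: -71118057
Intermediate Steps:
U(s) = 6 (U(s) = 3*2 = 6)
E = -2298 (E = 6*(-383) = -2298)
Z = 71115759 (Z = 6357*11187 = 71115759)
E - Z = -2298 - 1*71115759 = -2298 - 71115759 = -71118057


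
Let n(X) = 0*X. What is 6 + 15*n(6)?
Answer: 6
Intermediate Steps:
n(X) = 0
6 + 15*n(6) = 6 + 15*0 = 6 + 0 = 6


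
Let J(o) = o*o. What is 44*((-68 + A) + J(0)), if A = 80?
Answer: 528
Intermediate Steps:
J(o) = o²
44*((-68 + A) + J(0)) = 44*((-68 + 80) + 0²) = 44*(12 + 0) = 44*12 = 528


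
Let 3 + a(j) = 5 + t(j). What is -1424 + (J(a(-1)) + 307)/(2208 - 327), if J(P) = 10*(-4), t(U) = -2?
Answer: -892759/627 ≈ -1423.9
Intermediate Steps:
a(j) = 0 (a(j) = -3 + (5 - 2) = -3 + 3 = 0)
J(P) = -40
-1424 + (J(a(-1)) + 307)/(2208 - 327) = -1424 + (-40 + 307)/(2208 - 327) = -1424 + 267/1881 = -1424 + 267*(1/1881) = -1424 + 89/627 = -892759/627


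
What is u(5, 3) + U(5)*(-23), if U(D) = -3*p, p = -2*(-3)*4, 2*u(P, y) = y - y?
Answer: 1656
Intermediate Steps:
u(P, y) = 0 (u(P, y) = (y - y)/2 = (½)*0 = 0)
p = 24 (p = 6*4 = 24)
U(D) = -72 (U(D) = -3*24 = -72)
u(5, 3) + U(5)*(-23) = 0 - 72*(-23) = 0 + 1656 = 1656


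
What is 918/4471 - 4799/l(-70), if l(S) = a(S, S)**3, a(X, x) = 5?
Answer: -1255387/32875 ≈ -38.187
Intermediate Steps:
l(S) = 125 (l(S) = 5**3 = 125)
918/4471 - 4799/l(-70) = 918/4471 - 4799/125 = 918*(1/4471) - 4799*1/125 = 54/263 - 4799/125 = -1255387/32875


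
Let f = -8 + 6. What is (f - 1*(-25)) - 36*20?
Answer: -697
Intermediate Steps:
f = -2
(f - 1*(-25)) - 36*20 = (-2 - 1*(-25)) - 36*20 = (-2 + 25) - 720 = 23 - 720 = -697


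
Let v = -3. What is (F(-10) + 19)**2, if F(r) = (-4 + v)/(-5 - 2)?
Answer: 400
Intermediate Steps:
F(r) = 1 (F(r) = (-4 - 3)/(-5 - 2) = -7/(-7) = -7*(-1/7) = 1)
(F(-10) + 19)**2 = (1 + 19)**2 = 20**2 = 400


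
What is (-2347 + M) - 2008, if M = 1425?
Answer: -2930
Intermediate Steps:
(-2347 + M) - 2008 = (-2347 + 1425) - 2008 = -922 - 2008 = -2930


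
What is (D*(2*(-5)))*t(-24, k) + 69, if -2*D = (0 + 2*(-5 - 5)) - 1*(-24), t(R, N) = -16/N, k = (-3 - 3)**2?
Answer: 541/9 ≈ 60.111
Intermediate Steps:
k = 36 (k = (-6)**2 = 36)
D = -2 (D = -((0 + 2*(-5 - 5)) - 1*(-24))/2 = -((0 + 2*(-10)) + 24)/2 = -((0 - 20) + 24)/2 = -(-20 + 24)/2 = -1/2*4 = -2)
(D*(2*(-5)))*t(-24, k) + 69 = (-4*(-5))*(-16/36) + 69 = (-2*(-10))*(-16*1/36) + 69 = 20*(-4/9) + 69 = -80/9 + 69 = 541/9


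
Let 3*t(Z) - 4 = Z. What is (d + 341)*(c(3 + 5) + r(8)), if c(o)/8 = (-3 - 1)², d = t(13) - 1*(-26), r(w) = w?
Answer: 152048/3 ≈ 50683.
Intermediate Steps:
t(Z) = 4/3 + Z/3
d = 95/3 (d = (4/3 + (⅓)*13) - 1*(-26) = (4/3 + 13/3) + 26 = 17/3 + 26 = 95/3 ≈ 31.667)
c(o) = 128 (c(o) = 8*(-3 - 1)² = 8*(-4)² = 8*16 = 128)
(d + 341)*(c(3 + 5) + r(8)) = (95/3 + 341)*(128 + 8) = (1118/3)*136 = 152048/3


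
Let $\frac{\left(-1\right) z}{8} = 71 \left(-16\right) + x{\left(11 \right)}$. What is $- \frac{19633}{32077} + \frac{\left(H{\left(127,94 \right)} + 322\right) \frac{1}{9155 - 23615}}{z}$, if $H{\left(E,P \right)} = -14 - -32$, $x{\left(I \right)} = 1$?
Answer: $- \frac{128888049029}{210580372680} \approx -0.61206$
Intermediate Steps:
$z = 9080$ ($z = - 8 \left(71 \left(-16\right) + 1\right) = - 8 \left(-1136 + 1\right) = \left(-8\right) \left(-1135\right) = 9080$)
$H{\left(E,P \right)} = 18$ ($H{\left(E,P \right)} = -14 + 32 = 18$)
$- \frac{19633}{32077} + \frac{\left(H{\left(127,94 \right)} + 322\right) \frac{1}{9155 - 23615}}{z} = - \frac{19633}{32077} + \frac{\left(18 + 322\right) \frac{1}{9155 - 23615}}{9080} = \left(-19633\right) \frac{1}{32077} + \frac{340}{-14460} \cdot \frac{1}{9080} = - \frac{19633}{32077} + 340 \left(- \frac{1}{14460}\right) \frac{1}{9080} = - \frac{19633}{32077} - \frac{17}{6564840} = - \frac{128888049029}{210580372680}$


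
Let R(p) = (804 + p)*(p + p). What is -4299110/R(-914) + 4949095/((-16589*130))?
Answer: -102664956753/4336430956 ≈ -23.675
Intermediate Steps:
R(p) = 2*p*(804 + p) (R(p) = (804 + p)*(2*p) = 2*p*(804 + p))
-4299110/R(-914) + 4949095/((-16589*130)) = -4299110*(-1/(1828*(804 - 914))) + 4949095/((-16589*130)) = -4299110/(2*(-914)*(-110)) + 4949095/(-2156570) = -4299110/201080 + 4949095*(-1/2156570) = -4299110*1/201080 - 989819/431314 = -429911/20108 - 989819/431314 = -102664956753/4336430956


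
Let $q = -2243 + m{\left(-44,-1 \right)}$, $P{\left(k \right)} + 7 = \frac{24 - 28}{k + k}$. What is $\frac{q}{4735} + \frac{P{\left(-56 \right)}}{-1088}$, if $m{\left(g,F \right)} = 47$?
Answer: $- \frac{65975619}{144247040} \approx -0.45738$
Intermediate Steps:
$P{\left(k \right)} = -7 - \frac{2}{k}$ ($P{\left(k \right)} = -7 + \frac{24 - 28}{k + k} = -7 - \frac{4}{2 k} = -7 - 4 \frac{1}{2 k} = -7 - \frac{2}{k}$)
$q = -2196$ ($q = -2243 + 47 = -2196$)
$\frac{q}{4735} + \frac{P{\left(-56 \right)}}{-1088} = - \frac{2196}{4735} + \frac{-7 - \frac{2}{-56}}{-1088} = \left(-2196\right) \frac{1}{4735} + \left(-7 - - \frac{1}{28}\right) \left(- \frac{1}{1088}\right) = - \frac{2196}{4735} + \left(-7 + \frac{1}{28}\right) \left(- \frac{1}{1088}\right) = - \frac{2196}{4735} - - \frac{195}{30464} = - \frac{2196}{4735} + \frac{195}{30464} = - \frac{65975619}{144247040}$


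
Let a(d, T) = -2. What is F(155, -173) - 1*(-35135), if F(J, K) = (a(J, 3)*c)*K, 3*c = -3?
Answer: 34789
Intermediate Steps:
c = -1 (c = (1/3)*(-3) = -1)
F(J, K) = 2*K (F(J, K) = (-2*(-1))*K = 2*K)
F(155, -173) - 1*(-35135) = 2*(-173) - 1*(-35135) = -346 + 35135 = 34789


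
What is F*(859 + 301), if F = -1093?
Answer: -1267880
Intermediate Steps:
F*(859 + 301) = -1093*(859 + 301) = -1093*1160 = -1267880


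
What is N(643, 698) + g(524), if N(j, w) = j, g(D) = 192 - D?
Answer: 311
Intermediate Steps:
N(643, 698) + g(524) = 643 + (192 - 1*524) = 643 + (192 - 524) = 643 - 332 = 311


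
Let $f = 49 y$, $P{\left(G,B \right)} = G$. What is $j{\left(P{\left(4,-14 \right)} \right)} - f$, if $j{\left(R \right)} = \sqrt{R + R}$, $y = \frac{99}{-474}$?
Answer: $\frac{1617}{158} + 2 \sqrt{2} \approx 13.063$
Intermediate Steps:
$y = - \frac{33}{158}$ ($y = 99 \left(- \frac{1}{474}\right) = - \frac{33}{158} \approx -0.20886$)
$j{\left(R \right)} = \sqrt{2} \sqrt{R}$ ($j{\left(R \right)} = \sqrt{2 R} = \sqrt{2} \sqrt{R}$)
$f = - \frac{1617}{158}$ ($f = 49 \left(- \frac{33}{158}\right) = - \frac{1617}{158} \approx -10.234$)
$j{\left(P{\left(4,-14 \right)} \right)} - f = \sqrt{2} \sqrt{4} - - \frac{1617}{158} = \sqrt{2} \cdot 2 + \frac{1617}{158} = 2 \sqrt{2} + \frac{1617}{158} = \frac{1617}{158} + 2 \sqrt{2}$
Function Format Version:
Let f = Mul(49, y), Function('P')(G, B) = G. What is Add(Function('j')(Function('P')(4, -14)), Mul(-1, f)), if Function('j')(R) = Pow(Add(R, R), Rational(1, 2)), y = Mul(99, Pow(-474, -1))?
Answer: Add(Rational(1617, 158), Mul(2, Pow(2, Rational(1, 2)))) ≈ 13.063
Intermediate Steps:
y = Rational(-33, 158) (y = Mul(99, Rational(-1, 474)) = Rational(-33, 158) ≈ -0.20886)
Function('j')(R) = Mul(Pow(2, Rational(1, 2)), Pow(R, Rational(1, 2))) (Function('j')(R) = Pow(Mul(2, R), Rational(1, 2)) = Mul(Pow(2, Rational(1, 2)), Pow(R, Rational(1, 2))))
f = Rational(-1617, 158) (f = Mul(49, Rational(-33, 158)) = Rational(-1617, 158) ≈ -10.234)
Add(Function('j')(Function('P')(4, -14)), Mul(-1, f)) = Add(Mul(Pow(2, Rational(1, 2)), Pow(4, Rational(1, 2))), Mul(-1, Rational(-1617, 158))) = Add(Mul(Pow(2, Rational(1, 2)), 2), Rational(1617, 158)) = Add(Mul(2, Pow(2, Rational(1, 2))), Rational(1617, 158)) = Add(Rational(1617, 158), Mul(2, Pow(2, Rational(1, 2))))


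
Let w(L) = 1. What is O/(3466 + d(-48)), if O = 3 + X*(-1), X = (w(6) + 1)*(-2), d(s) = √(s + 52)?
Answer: 7/3468 ≈ 0.0020185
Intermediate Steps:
d(s) = √(52 + s)
X = -4 (X = (1 + 1)*(-2) = 2*(-2) = -4)
O = 7 (O = 3 - 4*(-1) = 3 + 4 = 7)
O/(3466 + d(-48)) = 7/(3466 + √(52 - 48)) = 7/(3466 + √4) = 7/(3466 + 2) = 7/3468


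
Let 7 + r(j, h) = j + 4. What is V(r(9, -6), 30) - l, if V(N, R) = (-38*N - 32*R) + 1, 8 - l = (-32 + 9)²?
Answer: -666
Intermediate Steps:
r(j, h) = -3 + j (r(j, h) = -7 + (j + 4) = -7 + (4 + j) = -3 + j)
l = -521 (l = 8 - (-32 + 9)² = 8 - 1*(-23)² = 8 - 1*529 = 8 - 529 = -521)
V(N, R) = 1 - 38*N - 32*R
V(r(9, -6), 30) - l = (1 - 38*(-3 + 9) - 32*30) - 1*(-521) = (1 - 38*6 - 960) + 521 = (1 - 228 - 960) + 521 = -1187 + 521 = -666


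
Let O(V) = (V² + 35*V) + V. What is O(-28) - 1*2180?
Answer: -2404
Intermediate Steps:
O(V) = V² + 36*V
O(-28) - 1*2180 = -28*(36 - 28) - 1*2180 = -28*8 - 2180 = -224 - 2180 = -2404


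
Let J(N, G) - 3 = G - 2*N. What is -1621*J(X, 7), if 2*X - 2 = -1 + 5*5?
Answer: 25936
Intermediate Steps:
X = 13 (X = 1 + (-1 + 5*5)/2 = 1 + (-1 + 25)/2 = 1 + (½)*24 = 1 + 12 = 13)
J(N, G) = 3 + G - 2*N (J(N, G) = 3 + (G - 2*N) = 3 + G - 2*N)
-1621*J(X, 7) = -1621*(3 + 7 - 2*13) = -1621*(3 + 7 - 26) = -1621*(-16) = 25936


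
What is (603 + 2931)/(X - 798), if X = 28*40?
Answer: 1767/161 ≈ 10.975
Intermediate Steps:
X = 1120
(603 + 2931)/(X - 798) = (603 + 2931)/(1120 - 798) = 3534/322 = 3534*(1/322) = 1767/161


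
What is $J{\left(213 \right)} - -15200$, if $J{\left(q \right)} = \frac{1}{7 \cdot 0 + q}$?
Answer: $\frac{3237601}{213} \approx 15200.0$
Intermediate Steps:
$J{\left(q \right)} = \frac{1}{q}$ ($J{\left(q \right)} = \frac{1}{0 + q} = \frac{1}{q}$)
$J{\left(213 \right)} - -15200 = \frac{1}{213} - -15200 = \frac{1}{213} + 15200 = \frac{3237601}{213}$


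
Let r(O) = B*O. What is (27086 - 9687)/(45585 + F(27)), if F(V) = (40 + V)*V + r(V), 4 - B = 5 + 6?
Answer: 17399/47205 ≈ 0.36858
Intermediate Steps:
B = -7 (B = 4 - (5 + 6) = 4 - 1*11 = 4 - 11 = -7)
r(O) = -7*O
F(V) = -7*V + V*(40 + V) (F(V) = (40 + V)*V - 7*V = V*(40 + V) - 7*V = -7*V + V*(40 + V))
(27086 - 9687)/(45585 + F(27)) = (27086 - 9687)/(45585 + 27*(33 + 27)) = 17399/(45585 + 27*60) = 17399/(45585 + 1620) = 17399/47205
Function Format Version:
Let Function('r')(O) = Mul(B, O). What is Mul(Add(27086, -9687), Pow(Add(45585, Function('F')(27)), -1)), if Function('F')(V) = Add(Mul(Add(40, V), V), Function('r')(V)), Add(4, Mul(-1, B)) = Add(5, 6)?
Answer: Rational(17399, 47205) ≈ 0.36858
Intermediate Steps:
B = -7 (B = Add(4, Mul(-1, Add(5, 6))) = Add(4, Mul(-1, 11)) = Add(4, -11) = -7)
Function('r')(O) = Mul(-7, O)
Function('F')(V) = Add(Mul(-7, V), Mul(V, Add(40, V))) (Function('F')(V) = Add(Mul(Add(40, V), V), Mul(-7, V)) = Add(Mul(V, Add(40, V)), Mul(-7, V)) = Add(Mul(-7, V), Mul(V, Add(40, V))))
Mul(Add(27086, -9687), Pow(Add(45585, Function('F')(27)), -1)) = Mul(Add(27086, -9687), Pow(Add(45585, Mul(27, Add(33, 27))), -1)) = Mul(17399, Pow(Add(45585, Mul(27, 60)), -1)) = Mul(17399, Pow(Add(45585, 1620), -1)) = Mul(17399, Pow(47205, -1)) = Mul(17399, Rational(1, 47205)) = Rational(17399, 47205)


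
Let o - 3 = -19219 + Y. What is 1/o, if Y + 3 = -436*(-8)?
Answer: -1/15731 ≈ -6.3569e-5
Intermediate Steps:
Y = 3485 (Y = -3 - 436*(-8) = -3 + 3488 = 3485)
o = -15731 (o = 3 + (-19219 + 3485) = 3 - 15734 = -15731)
1/o = 1/(-15731) = -1/15731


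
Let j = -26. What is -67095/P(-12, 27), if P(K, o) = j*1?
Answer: 67095/26 ≈ 2580.6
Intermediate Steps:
P(K, o) = -26 (P(K, o) = -26*1 = -26)
-67095/P(-12, 27) = -67095/(-26) = -67095*(-1/26) = 67095/26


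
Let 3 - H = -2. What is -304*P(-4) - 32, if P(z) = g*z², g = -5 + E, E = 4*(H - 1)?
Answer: -53536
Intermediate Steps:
H = 5 (H = 3 - 1*(-2) = 3 + 2 = 5)
E = 16 (E = 4*(5 - 1) = 4*4 = 16)
g = 11 (g = -5 + 16 = 11)
P(z) = 11*z²
-304*P(-4) - 32 = -3344*(-4)² - 32 = -3344*16 - 32 = -304*176 - 32 = -53504 - 32 = -53536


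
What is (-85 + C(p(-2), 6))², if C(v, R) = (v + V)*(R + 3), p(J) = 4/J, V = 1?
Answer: 8836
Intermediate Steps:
C(v, R) = (1 + v)*(3 + R) (C(v, R) = (v + 1)*(R + 3) = (1 + v)*(3 + R))
(-85 + C(p(-2), 6))² = (-85 + (3 + 6 + 3*(4/(-2)) + 6*(4/(-2))))² = (-85 + (3 + 6 + 3*(4*(-½)) + 6*(4*(-½))))² = (-85 + (3 + 6 + 3*(-2) + 6*(-2)))² = (-85 + (3 + 6 - 6 - 12))² = (-85 - 9)² = (-94)² = 8836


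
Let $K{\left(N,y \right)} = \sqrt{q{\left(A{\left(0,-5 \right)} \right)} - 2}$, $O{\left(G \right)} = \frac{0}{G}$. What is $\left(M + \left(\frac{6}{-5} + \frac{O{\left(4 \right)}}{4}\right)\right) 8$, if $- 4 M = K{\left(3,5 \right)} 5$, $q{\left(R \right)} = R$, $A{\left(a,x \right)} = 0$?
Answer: $- \frac{48}{5} - 10 i \sqrt{2} \approx -9.6 - 14.142 i$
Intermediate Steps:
$O{\left(G \right)} = 0$
$K{\left(N,y \right)} = i \sqrt{2}$ ($K{\left(N,y \right)} = \sqrt{0 - 2} = \sqrt{-2} = i \sqrt{2}$)
$M = - \frac{5 i \sqrt{2}}{4}$ ($M = - \frac{i \sqrt{2} \cdot 5}{4} = - \frac{5 i \sqrt{2}}{4} \approx - 1.7678 i$)
$\left(M + \left(\frac{6}{-5} + \frac{O{\left(4 \right)}}{4}\right)\right) 8 = \left(- \frac{5 i \sqrt{2}}{4} + \left(\frac{6}{-5} + \frac{0}{4}\right)\right) 8 = \left(- \frac{5 i \sqrt{2}}{4} + \left(6 \left(- \frac{1}{5}\right) + 0 \cdot \frac{1}{4}\right)\right) 8 = \left(- \frac{5 i \sqrt{2}}{4} + \left(- \frac{6}{5} + 0\right)\right) 8 = \left(- \frac{5 i \sqrt{2}}{4} - \frac{6}{5}\right) 8 = \left(- \frac{6}{5} - \frac{5 i \sqrt{2}}{4}\right) 8 = - \frac{48}{5} - 10 i \sqrt{2}$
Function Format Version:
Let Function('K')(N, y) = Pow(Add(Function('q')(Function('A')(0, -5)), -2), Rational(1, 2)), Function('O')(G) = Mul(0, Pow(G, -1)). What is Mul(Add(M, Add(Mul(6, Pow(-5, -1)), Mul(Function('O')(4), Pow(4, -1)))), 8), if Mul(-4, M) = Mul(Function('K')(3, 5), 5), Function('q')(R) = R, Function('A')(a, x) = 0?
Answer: Add(Rational(-48, 5), Mul(-10, I, Pow(2, Rational(1, 2)))) ≈ Add(-9.6000, Mul(-14.142, I))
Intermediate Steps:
Function('O')(G) = 0
Function('K')(N, y) = Mul(I, Pow(2, Rational(1, 2))) (Function('K')(N, y) = Pow(Add(0, -2), Rational(1, 2)) = Pow(-2, Rational(1, 2)) = Mul(I, Pow(2, Rational(1, 2))))
M = Mul(Rational(-5, 4), I, Pow(2, Rational(1, 2))) (M = Mul(Rational(-1, 4), Mul(Mul(I, Pow(2, Rational(1, 2))), 5)) = Mul(Rational(-1, 4), Mul(5, I, Pow(2, Rational(1, 2)))) = Mul(Rational(-5, 4), I, Pow(2, Rational(1, 2))) ≈ Mul(-1.7678, I))
Mul(Add(M, Add(Mul(6, Pow(-5, -1)), Mul(Function('O')(4), Pow(4, -1)))), 8) = Mul(Add(Mul(Rational(-5, 4), I, Pow(2, Rational(1, 2))), Add(Mul(6, Pow(-5, -1)), Mul(0, Pow(4, -1)))), 8) = Mul(Add(Mul(Rational(-5, 4), I, Pow(2, Rational(1, 2))), Add(Mul(6, Rational(-1, 5)), Mul(0, Rational(1, 4)))), 8) = Mul(Add(Mul(Rational(-5, 4), I, Pow(2, Rational(1, 2))), Add(Rational(-6, 5), 0)), 8) = Mul(Add(Mul(Rational(-5, 4), I, Pow(2, Rational(1, 2))), Rational(-6, 5)), 8) = Mul(Add(Rational(-6, 5), Mul(Rational(-5, 4), I, Pow(2, Rational(1, 2)))), 8) = Add(Rational(-48, 5), Mul(-10, I, Pow(2, Rational(1, 2))))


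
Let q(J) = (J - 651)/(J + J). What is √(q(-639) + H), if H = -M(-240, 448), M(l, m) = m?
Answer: I*√20279517/213 ≈ 21.142*I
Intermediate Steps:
q(J) = (-651 + J)/(2*J) (q(J) = (-651 + J)/((2*J)) = (-651 + J)*(1/(2*J)) = (-651 + J)/(2*J))
H = -448 (H = -1*448 = -448)
√(q(-639) + H) = √((½)*(-651 - 639)/(-639) - 448) = √((½)*(-1/639)*(-1290) - 448) = √(215/213 - 448) = √(-95209/213) = I*√20279517/213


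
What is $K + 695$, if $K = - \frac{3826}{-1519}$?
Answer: $\frac{1059531}{1519} \approx 697.52$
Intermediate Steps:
$K = \frac{3826}{1519}$ ($K = \left(-3826\right) \left(- \frac{1}{1519}\right) = \frac{3826}{1519} \approx 2.5188$)
$K + 695 = \frac{3826}{1519} + 695 = \frac{1059531}{1519}$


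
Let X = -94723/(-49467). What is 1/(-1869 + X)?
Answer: -49467/92359100 ≈ -0.00053559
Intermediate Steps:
X = 94723/49467 (X = -94723*(-1/49467) = 94723/49467 ≈ 1.9149)
1/(-1869 + X) = 1/(-1869 + 94723/49467) = 1/(-92359100/49467) = -49467/92359100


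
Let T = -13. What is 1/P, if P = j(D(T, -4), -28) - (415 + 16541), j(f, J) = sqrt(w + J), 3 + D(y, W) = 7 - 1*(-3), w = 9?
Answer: -16956/287505955 - I*sqrt(19)/287505955 ≈ -5.8976e-5 - 1.5161e-8*I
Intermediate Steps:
D(y, W) = 7 (D(y, W) = -3 + (7 - 1*(-3)) = -3 + (7 + 3) = -3 + 10 = 7)
j(f, J) = sqrt(9 + J)
P = -16956 + I*sqrt(19) (P = sqrt(9 - 28) - (415 + 16541) = sqrt(-19) - 1*16956 = I*sqrt(19) - 16956 = -16956 + I*sqrt(19) ≈ -16956.0 + 4.3589*I)
1/P = 1/(-16956 + I*sqrt(19))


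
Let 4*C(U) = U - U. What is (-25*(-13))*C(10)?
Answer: 0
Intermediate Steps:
C(U) = 0 (C(U) = (U - U)/4 = (1/4)*0 = 0)
(-25*(-13))*C(10) = -25*(-13)*0 = 325*0 = 0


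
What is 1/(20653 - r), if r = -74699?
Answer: 1/95352 ≈ 1.0487e-5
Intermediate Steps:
1/(20653 - r) = 1/(20653 - 1*(-74699)) = 1/(20653 + 74699) = 1/95352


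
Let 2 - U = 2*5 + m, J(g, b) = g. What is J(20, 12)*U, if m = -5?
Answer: -60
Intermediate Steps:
U = -3 (U = 2 - (2*5 - 5) = 2 - (10 - 5) = 2 - 1*5 = 2 - 5 = -3)
J(20, 12)*U = 20*(-3) = -60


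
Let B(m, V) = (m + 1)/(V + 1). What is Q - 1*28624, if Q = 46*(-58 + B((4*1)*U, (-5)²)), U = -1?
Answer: -406865/13 ≈ -31297.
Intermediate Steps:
B(m, V) = (1 + m)/(1 + V)
Q = -34753/13 (Q = 46*(-58 + (1 + (4*1)*(-1))/(1 + (-5)²)) = 46*(-58 + (1 + 4*(-1))/(1 + 25)) = 46*(-58 + (1 - 4)/26) = 46*(-58 + (1/26)*(-3)) = 46*(-58 - 3/26) = 46*(-1511/26) = -34753/13 ≈ -2673.3)
Q - 1*28624 = -34753/13 - 1*28624 = -34753/13 - 28624 = -406865/13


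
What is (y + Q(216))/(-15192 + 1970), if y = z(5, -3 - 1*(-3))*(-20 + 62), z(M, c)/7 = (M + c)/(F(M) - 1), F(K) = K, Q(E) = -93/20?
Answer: -7257/264440 ≈ -0.027443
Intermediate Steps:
Q(E) = -93/20 (Q(E) = -93*1/20 = -93/20)
z(M, c) = 7*(M + c)/(-1 + M) (z(M, c) = 7*((M + c)/(M - 1)) = 7*((M + c)/(-1 + M)) = 7*(M + c)/(-1 + M))
y = 735/2 (y = (7*(5 + (-3 - 1*(-3)))/(-1 + 5))*(-20 + 62) = (7*(5 + (-3 + 3))/4)*42 = (7*(1/4)*(5 + 0))*42 = (7*(1/4)*5)*42 = (35/4)*42 = 735/2 ≈ 367.50)
(y + Q(216))/(-15192 + 1970) = (735/2 - 93/20)/(-15192 + 1970) = (7257/20)/(-13222) = (7257/20)*(-1/13222) = -7257/264440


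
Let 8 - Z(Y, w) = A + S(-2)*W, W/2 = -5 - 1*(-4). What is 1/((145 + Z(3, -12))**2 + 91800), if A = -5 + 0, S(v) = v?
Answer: 1/115516 ≈ 8.6568e-6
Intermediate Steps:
A = -5
W = -2 (W = 2*(-5 - 1*(-4)) = 2*(-5 + 4) = 2*(-1) = -2)
Z(Y, w) = 9 (Z(Y, w) = 8 - (-5 - 2*(-2)) = 8 - (-5 + 4) = 8 - 1*(-1) = 8 + 1 = 9)
1/((145 + Z(3, -12))**2 + 91800) = 1/((145 + 9)**2 + 91800) = 1/(154**2 + 91800) = 1/(23716 + 91800) = 1/115516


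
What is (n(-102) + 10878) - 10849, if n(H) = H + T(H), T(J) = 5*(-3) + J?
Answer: -190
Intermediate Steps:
T(J) = -15 + J
n(H) = -15 + 2*H (n(H) = H + (-15 + H) = -15 + 2*H)
(n(-102) + 10878) - 10849 = ((-15 + 2*(-102)) + 10878) - 10849 = ((-15 - 204) + 10878) - 10849 = (-219 + 10878) - 10849 = 10659 - 10849 = -190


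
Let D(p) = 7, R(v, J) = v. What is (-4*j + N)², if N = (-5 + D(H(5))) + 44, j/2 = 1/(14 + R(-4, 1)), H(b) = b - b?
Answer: 51076/25 ≈ 2043.0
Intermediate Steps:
H(b) = 0
j = ⅕ (j = 2/(14 - 4) = 2/10 = 2*(⅒) = ⅕ ≈ 0.20000)
N = 46 (N = (-5 + 7) + 44 = 2 + 44 = 46)
(-4*j + N)² = (-4*⅕ + 46)² = (-⅘ + 46)² = (226/5)² = 51076/25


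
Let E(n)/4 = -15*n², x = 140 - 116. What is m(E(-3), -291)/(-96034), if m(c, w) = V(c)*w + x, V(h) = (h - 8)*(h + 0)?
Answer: 43056348/48017 ≈ 896.69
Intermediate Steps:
x = 24
V(h) = h*(-8 + h) (V(h) = (-8 + h)*h = h*(-8 + h))
E(n) = -60*n² (E(n) = 4*(-15*n²) = -60*n²)
m(c, w) = 24 + c*w*(-8 + c) (m(c, w) = (c*(-8 + c))*w + 24 = c*w*(-8 + c) + 24 = 24 + c*w*(-8 + c))
m(E(-3), -291)/(-96034) = (24 - 60*(-3)²*(-291)*(-8 - 60*(-3)²))/(-96034) = (24 - 60*9*(-291)*(-8 - 60*9))*(-1/96034) = (24 - 540*(-291)*(-8 - 540))*(-1/96034) = (24 - 540*(-291)*(-548))*(-1/96034) = (24 - 86112720)*(-1/96034) = -86112696*(-1/96034) = 43056348/48017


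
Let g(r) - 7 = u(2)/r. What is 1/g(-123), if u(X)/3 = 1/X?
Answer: 82/573 ≈ 0.14311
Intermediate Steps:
u(X) = 3/X
g(r) = 7 + 3/(2*r) (g(r) = 7 + (3/2)/r = 7 + (3*(½))/r = 7 + 3/(2*r))
1/g(-123) = 1/(7 + (3/2)/(-123)) = 1/(7 + (3/2)*(-1/123)) = 1/(7 - 1/82) = 1/(573/82) = 82/573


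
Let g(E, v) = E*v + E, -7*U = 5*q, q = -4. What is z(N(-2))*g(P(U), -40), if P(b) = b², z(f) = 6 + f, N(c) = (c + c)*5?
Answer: 31200/7 ≈ 4457.1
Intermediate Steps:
N(c) = 10*c (N(c) = (2*c)*5 = 10*c)
U = 20/7 (U = -5*(-4)/7 = -⅐*(-20) = 20/7 ≈ 2.8571)
g(E, v) = E + E*v
z(N(-2))*g(P(U), -40) = (6 + 10*(-2))*((20/7)²*(1 - 40)) = (6 - 20)*((400/49)*(-39)) = -14*(-15600/49) = 31200/7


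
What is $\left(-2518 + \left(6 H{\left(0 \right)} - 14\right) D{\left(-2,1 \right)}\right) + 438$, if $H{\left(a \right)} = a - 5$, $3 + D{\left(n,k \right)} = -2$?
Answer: $-1860$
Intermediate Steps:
$D{\left(n,k \right)} = -5$ ($D{\left(n,k \right)} = -3 - 2 = -5$)
$H{\left(a \right)} = -5 + a$
$\left(-2518 + \left(6 H{\left(0 \right)} - 14\right) D{\left(-2,1 \right)}\right) + 438 = \left(-2518 + \left(6 \left(-5 + 0\right) - 14\right) \left(-5\right)\right) + 438 = \left(-2518 + \left(6 \left(-5\right) - 14\right) \left(-5\right)\right) + 438 = \left(-2518 + \left(-30 - 14\right) \left(-5\right)\right) + 438 = \left(-2518 - -220\right) + 438 = \left(-2518 + 220\right) + 438 = -2298 + 438 = -1860$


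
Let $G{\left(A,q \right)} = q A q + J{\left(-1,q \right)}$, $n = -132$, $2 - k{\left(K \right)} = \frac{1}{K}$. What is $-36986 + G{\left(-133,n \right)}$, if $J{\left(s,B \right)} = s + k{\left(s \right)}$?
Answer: $-2354376$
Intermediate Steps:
$k{\left(K \right)} = 2 - \frac{1}{K}$
$J{\left(s,B \right)} = 2 + s - \frac{1}{s}$ ($J{\left(s,B \right)} = s + \left(2 - \frac{1}{s}\right) = 2 + s - \frac{1}{s}$)
$G{\left(A,q \right)} = 2 + A q^{2}$ ($G{\left(A,q \right)} = q A q - -2 = A q q - -2 = A q^{2} + \left(2 - 1 + 1\right) = A q^{2} + 2 = 2 + A q^{2}$)
$-36986 + G{\left(-133,n \right)} = -36986 + \left(2 - 133 \left(-132\right)^{2}\right) = -36986 + \left(2 - 2317392\right) = -36986 - 2317390 = -2354376$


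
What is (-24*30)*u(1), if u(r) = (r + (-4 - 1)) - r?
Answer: 3600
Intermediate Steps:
u(r) = -5 (u(r) = (r - 5) - r = (-5 + r) - r = -5)
(-24*30)*u(1) = -24*30*(-5) = -720*(-5) = 3600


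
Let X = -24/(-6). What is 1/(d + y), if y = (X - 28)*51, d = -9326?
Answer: -1/10550 ≈ -9.4787e-5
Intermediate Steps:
X = 4 (X = -24*(-⅙) = 4)
y = -1224 (y = (4 - 28)*51 = -24*51 = -1224)
1/(d + y) = 1/(-9326 - 1224) = 1/(-10550) = -1/10550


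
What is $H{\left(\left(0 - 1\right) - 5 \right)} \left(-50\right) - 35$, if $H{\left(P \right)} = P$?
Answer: $265$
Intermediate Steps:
$H{\left(\left(0 - 1\right) - 5 \right)} \left(-50\right) - 35 = \left(\left(0 - 1\right) - 5\right) \left(-50\right) - 35 = \left(-1 - 5\right) \left(-50\right) - 35 = \left(-6\right) \left(-50\right) - 35 = 300 - 35 = 265$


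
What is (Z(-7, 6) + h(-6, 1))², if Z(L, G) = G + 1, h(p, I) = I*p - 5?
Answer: 16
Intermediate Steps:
h(p, I) = -5 + I*p
Z(L, G) = 1 + G
(Z(-7, 6) + h(-6, 1))² = ((1 + 6) + (-5 + 1*(-6)))² = (7 + (-5 - 6))² = (7 - 11)² = (-4)² = 16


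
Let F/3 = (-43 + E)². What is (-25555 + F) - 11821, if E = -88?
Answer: 14107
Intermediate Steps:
F = 51483 (F = 3*(-43 - 88)² = 3*(-131)² = 3*17161 = 51483)
(-25555 + F) - 11821 = (-25555 + 51483) - 11821 = 25928 - 11821 = 14107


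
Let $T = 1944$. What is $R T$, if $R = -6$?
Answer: $-11664$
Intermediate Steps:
$R T = \left(-6\right) 1944 = -11664$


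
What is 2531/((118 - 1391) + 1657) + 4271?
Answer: 1642595/384 ≈ 4277.6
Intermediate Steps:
2531/((118 - 1391) + 1657) + 4271 = 2531/(-1273 + 1657) + 4271 = 2531/384 + 4271 = 1642595/384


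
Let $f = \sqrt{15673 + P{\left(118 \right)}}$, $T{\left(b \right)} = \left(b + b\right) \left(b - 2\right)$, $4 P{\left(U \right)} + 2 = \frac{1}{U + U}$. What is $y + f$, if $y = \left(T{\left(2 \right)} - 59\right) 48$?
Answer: $-2832 + \frac{\sqrt{872895619}}{236} \approx -2706.8$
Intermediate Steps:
$P{\left(U \right)} = - \frac{1}{2} + \frac{1}{8 U}$ ($P{\left(U \right)} = - \frac{1}{2} + \frac{1}{4 \left(U + U\right)} = - \frac{1}{2} + \frac{1}{4 \cdot 2 U} = - \frac{1}{2} + \frac{\frac{1}{2} \frac{1}{U}}{4} = - \frac{1}{2} + \frac{1}{8 U}$)
$T{\left(b \right)} = 2 b \left(-2 + b\right)$
$y = -2832$ ($y = \left(2 \cdot 2 \left(-2 + 2\right) - 59\right) 48 = \left(2 \cdot 2 \cdot 0 - 59\right) 48 = \left(0 - 59\right) 48 = \left(-59\right) 48 = -2832$)
$f = \frac{\sqrt{872895619}}{236}$ ($f = \sqrt{15673 + \frac{1 - 472}{8 \cdot 118}} = \sqrt{15673 + \frac{1}{8} \cdot \frac{1}{118} \left(1 - 472\right)} = \sqrt{15673 + \frac{1}{8} \cdot \frac{1}{118} \left(-471\right)} = \sqrt{15673 - \frac{471}{944}} = \sqrt{\frac{14794841}{944}} = \frac{\sqrt{872895619}}{236} \approx 125.19$)
$y + f = -2832 + \frac{\sqrt{872895619}}{236}$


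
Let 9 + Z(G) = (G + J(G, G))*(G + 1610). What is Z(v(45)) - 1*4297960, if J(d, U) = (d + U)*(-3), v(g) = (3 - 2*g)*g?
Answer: -49418344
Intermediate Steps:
v(g) = g*(3 - 2*g)
J(d, U) = -3*U - 3*d (J(d, U) = (U + d)*(-3) = -3*U - 3*d)
Z(G) = -9 - 5*G*(1610 + G) (Z(G) = -9 + (G + (-3*G - 3*G))*(G + 1610) = -9 + (G - 6*G)*(1610 + G) = -9 + (-5*G)*(1610 + G) = -9 - 5*G*(1610 + G))
Z(v(45)) - 1*4297960 = (-9 - 362250*(3 - 2*45) - 5*2025*(3 - 2*45)**2) - 1*4297960 = (-9 - 362250*(3 - 90) - 5*2025*(3 - 90)**2) - 4297960 = (-9 - 362250*(-87) - 5*(45*(-87))**2) - 4297960 = (-9 - 8050*(-3915) - 5*(-3915)**2) - 4297960 = (-9 + 31515750 - 5*15327225) - 4297960 = (-9 + 31515750 - 76636125) - 4297960 = -45120384 - 4297960 = -49418344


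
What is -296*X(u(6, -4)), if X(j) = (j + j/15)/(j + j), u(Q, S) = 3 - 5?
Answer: -2368/15 ≈ -157.87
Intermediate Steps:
u(Q, S) = -2
X(j) = 8/15 (X(j) = (j + j*(1/15))/((2*j)) = (j + j/15)*(1/(2*j)) = (16*j/15)*(1/(2*j)) = 8/15)
-296*X(u(6, -4)) = -296*8/15 = -2368/15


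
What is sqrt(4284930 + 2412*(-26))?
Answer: sqrt(4222218) ≈ 2054.8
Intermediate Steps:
sqrt(4284930 + 2412*(-26)) = sqrt(4284930 - 62712) = sqrt(4222218)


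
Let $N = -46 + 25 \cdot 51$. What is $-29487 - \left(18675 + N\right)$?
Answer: $-49391$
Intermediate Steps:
$N = 1229$ ($N = -46 + 1275 = 1229$)
$-29487 - \left(18675 + N\right) = -29487 - 19904 = -49391$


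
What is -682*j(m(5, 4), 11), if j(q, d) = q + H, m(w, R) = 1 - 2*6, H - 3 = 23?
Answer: -10230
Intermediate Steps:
H = 26 (H = 3 + 23 = 26)
m(w, R) = -11 (m(w, R) = 1 - 12 = -11)
j(q, d) = 26 + q (j(q, d) = q + 26 = 26 + q)
-682*j(m(5, 4), 11) = -682*(26 - 11) = -682*15 = -10230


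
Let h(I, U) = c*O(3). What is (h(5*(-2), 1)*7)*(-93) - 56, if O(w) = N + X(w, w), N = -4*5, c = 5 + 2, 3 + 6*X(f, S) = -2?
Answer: 189763/2 ≈ 94882.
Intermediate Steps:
X(f, S) = -⅚ (X(f, S) = -½ + (⅙)*(-2) = -½ - ⅓ = -⅚)
c = 7
N = -20
O(w) = -125/6 (O(w) = -20 - ⅚ = -125/6)
h(I, U) = -875/6 (h(I, U) = 7*(-125/6) = -875/6)
(h(5*(-2), 1)*7)*(-93) - 56 = -875/6*7*(-93) - 56 = -6125/6*(-93) - 56 = 189875/2 - 56 = 189763/2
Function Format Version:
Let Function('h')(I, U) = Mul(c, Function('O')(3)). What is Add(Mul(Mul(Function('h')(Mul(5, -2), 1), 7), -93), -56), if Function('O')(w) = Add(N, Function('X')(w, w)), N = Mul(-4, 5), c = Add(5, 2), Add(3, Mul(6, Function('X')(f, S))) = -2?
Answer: Rational(189763, 2) ≈ 94882.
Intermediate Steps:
Function('X')(f, S) = Rational(-5, 6) (Function('X')(f, S) = Add(Rational(-1, 2), Mul(Rational(1, 6), -2)) = Add(Rational(-1, 2), Rational(-1, 3)) = Rational(-5, 6))
c = 7
N = -20
Function('O')(w) = Rational(-125, 6) (Function('O')(w) = Add(-20, Rational(-5, 6)) = Rational(-125, 6))
Function('h')(I, U) = Rational(-875, 6) (Function('h')(I, U) = Mul(7, Rational(-125, 6)) = Rational(-875, 6))
Add(Mul(Mul(Function('h')(Mul(5, -2), 1), 7), -93), -56) = Add(Mul(Mul(Rational(-875, 6), 7), -93), -56) = Add(Mul(Rational(-6125, 6), -93), -56) = Add(Rational(189875, 2), -56) = Rational(189763, 2)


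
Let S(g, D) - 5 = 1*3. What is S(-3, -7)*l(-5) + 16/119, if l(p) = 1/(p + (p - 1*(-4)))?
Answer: -428/357 ≈ -1.1989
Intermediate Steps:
S(g, D) = 8 (S(g, D) = 5 + 1*3 = 5 + 3 = 8)
l(p) = 1/(4 + 2*p) (l(p) = 1/(p + (p + 4)) = 1/(p + (4 + p)) = 1/(4 + 2*p))
S(-3, -7)*l(-5) + 16/119 = 8*(1/(2*(2 - 5))) + 16/119 = 8*((½)/(-3)) + 16*(1/119) = 8*((½)*(-⅓)) + 16/119 = 8*(-⅙) + 16/119 = -4/3 + 16/119 = -428/357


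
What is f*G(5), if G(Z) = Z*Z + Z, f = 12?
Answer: 360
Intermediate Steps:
G(Z) = Z + Z² (G(Z) = Z² + Z = Z + Z²)
f*G(5) = 12*(5*(1 + 5)) = 12*(5*6) = 12*30 = 360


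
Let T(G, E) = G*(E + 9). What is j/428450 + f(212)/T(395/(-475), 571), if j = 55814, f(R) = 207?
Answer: -53346107/178468900 ≈ -0.29891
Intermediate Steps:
T(G, E) = G*(9 + E)
j/428450 + f(212)/T(395/(-475), 571) = 55814/428450 + 207/(((395/(-475))*(9 + 571))) = 55814*(1/428450) + 207/(((395*(-1/475))*580)) = 2537/19475 + 207/((-79/95*580)) = 2537/19475 + 207/(-9164/19) = 2537/19475 + 207*(-19/9164) = 2537/19475 - 3933/9164 = -53346107/178468900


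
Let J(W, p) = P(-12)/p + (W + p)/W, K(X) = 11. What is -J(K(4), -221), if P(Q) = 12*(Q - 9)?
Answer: 43638/2431 ≈ 17.951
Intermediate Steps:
P(Q) = -108 + 12*Q (P(Q) = 12*(-9 + Q) = -108 + 12*Q)
J(W, p) = -252/p + (W + p)/W (J(W, p) = (-108 + 12*(-12))/p + (W + p)/W = (-108 - 144)/p + (W + p)/W = -252/p + (W + p)/W)
-J(K(4), -221) = -(1 - 252/(-221) - 221/11) = -(1 - 252*(-1/221) - 221*1/11) = -(1 + 252/221 - 221/11) = -1*(-43638/2431) = 43638/2431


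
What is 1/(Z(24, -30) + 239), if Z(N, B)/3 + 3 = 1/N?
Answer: 8/1841 ≈ 0.0043455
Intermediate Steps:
Z(N, B) = -9 + 3/N
1/(Z(24, -30) + 239) = 1/((-9 + 3/24) + 239) = 1/((-9 + 3*(1/24)) + 239) = 1/((-9 + 1/8) + 239) = 1/(-71/8 + 239) = 1/(1841/8) = 8/1841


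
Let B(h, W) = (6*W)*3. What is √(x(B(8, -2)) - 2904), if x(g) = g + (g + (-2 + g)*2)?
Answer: 2*I*√763 ≈ 55.245*I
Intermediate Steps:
B(h, W) = 18*W
x(g) = -4 + 4*g (x(g) = g + (g + (-4 + 2*g)) = g + (-4 + 3*g) = -4 + 4*g)
√(x(B(8, -2)) - 2904) = √((-4 + 4*(18*(-2))) - 2904) = √((-4 + 4*(-36)) - 2904) = √((-4 - 144) - 2904) = √(-148 - 2904) = √(-3052) = 2*I*√763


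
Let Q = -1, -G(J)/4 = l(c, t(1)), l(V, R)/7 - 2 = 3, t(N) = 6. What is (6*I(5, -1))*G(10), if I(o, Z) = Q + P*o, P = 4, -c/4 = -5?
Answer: -15960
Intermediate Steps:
c = 20 (c = -4*(-5) = 20)
l(V, R) = 35 (l(V, R) = 14 + 7*3 = 14 + 21 = 35)
G(J) = -140 (G(J) = -4*35 = -140)
I(o, Z) = -1 + 4*o
(6*I(5, -1))*G(10) = (6*(-1 + 4*5))*(-140) = (6*(-1 + 20))*(-140) = (6*19)*(-140) = 114*(-140) = -15960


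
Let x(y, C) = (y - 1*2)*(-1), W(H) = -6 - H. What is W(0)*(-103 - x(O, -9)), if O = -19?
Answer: 744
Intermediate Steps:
x(y, C) = 2 - y (x(y, C) = (y - 2)*(-1) = (-2 + y)*(-1) = 2 - y)
W(0)*(-103 - x(O, -9)) = (-6 - 1*0)*(-103 - (2 - 1*(-19))) = (-6 + 0)*(-103 - (2 + 19)) = -6*(-103 - 1*21) = -6*(-103 - 21) = -6*(-124) = 744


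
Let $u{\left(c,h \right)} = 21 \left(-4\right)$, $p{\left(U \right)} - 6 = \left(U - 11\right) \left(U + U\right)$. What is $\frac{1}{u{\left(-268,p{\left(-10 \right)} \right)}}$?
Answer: $- \frac{1}{84} \approx -0.011905$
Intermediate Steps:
$p{\left(U \right)} = 6 + 2 U \left(-11 + U\right)$ ($p{\left(U \right)} = 6 + \left(U - 11\right) \left(U + U\right) = 6 + \left(-11 + U\right) 2 U = 6 + 2 U \left(-11 + U\right)$)
$u{\left(c,h \right)} = -84$
$\frac{1}{u{\left(-268,p{\left(-10 \right)} \right)}} = \frac{1}{-84} = - \frac{1}{84}$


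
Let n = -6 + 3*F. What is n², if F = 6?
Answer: 144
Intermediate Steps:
n = 12 (n = -6 + 3*6 = -6 + 18 = 12)
n² = 12² = 144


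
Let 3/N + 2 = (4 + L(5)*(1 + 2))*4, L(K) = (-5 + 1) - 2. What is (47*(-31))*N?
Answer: 4371/58 ≈ 75.362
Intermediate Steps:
L(K) = -6 (L(K) = -4 - 2 = -6)
N = -3/58 (N = 3/(-2 + (4 - 6*(1 + 2))*4) = 3/(-2 + (4 - 6*3)*4) = 3/(-2 + (4 - 18)*4) = 3/(-2 - 14*4) = 3/(-2 - 56) = 3/(-58) = 3*(-1/58) = -3/58 ≈ -0.051724)
(47*(-31))*N = (47*(-31))*(-3/58) = -1457*(-3/58) = 4371/58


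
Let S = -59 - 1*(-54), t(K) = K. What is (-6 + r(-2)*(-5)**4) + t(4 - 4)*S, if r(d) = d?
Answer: -1256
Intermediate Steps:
S = -5 (S = -59 + 54 = -5)
(-6 + r(-2)*(-5)**4) + t(4 - 4)*S = (-6 - 2*(-5)**4) + (4 - 4)*(-5) = (-6 - 2*625) + 0*(-5) = (-6 - 1250) + 0 = -1256 + 0 = -1256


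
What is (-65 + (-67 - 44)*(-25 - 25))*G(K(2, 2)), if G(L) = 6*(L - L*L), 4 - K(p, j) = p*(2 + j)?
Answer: -658200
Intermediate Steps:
K(p, j) = 4 - p*(2 + j)
G(L) = -6*L**2 + 6*L (G(L) = 6*(L - L**2) = -6*L**2 + 6*L)
(-65 + (-67 - 44)*(-25 - 25))*G(K(2, 2)) = (-65 + (-67 - 44)*(-25 - 25))*(6*(4 - 2*2 - 1*2*2)*(1 - (4 - 2*2 - 1*2*2))) = (-65 - 111*(-50))*(6*(4 - 4 - 4)*(1 - (4 - 4 - 4))) = (-65 + 5550)*(6*(-4)*(1 - 1*(-4))) = 5485*(6*(-4)*(1 + 4)) = 5485*(6*(-4)*5) = 5485*(-120) = -658200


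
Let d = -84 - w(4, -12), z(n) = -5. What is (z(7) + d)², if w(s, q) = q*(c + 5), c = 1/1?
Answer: 289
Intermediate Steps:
c = 1
w(s, q) = 6*q (w(s, q) = q*(1 + 5) = q*6 = 6*q)
d = -12 (d = -84 - 6*(-12) = -84 - 1*(-72) = -84 + 72 = -12)
(z(7) + d)² = (-5 - 12)² = (-17)² = 289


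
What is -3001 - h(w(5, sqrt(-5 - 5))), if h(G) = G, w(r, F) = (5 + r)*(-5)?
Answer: -2951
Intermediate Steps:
w(r, F) = -25 - 5*r
-3001 - h(w(5, sqrt(-5 - 5))) = -3001 - (-25 - 5*5) = -3001 - (-25 - 25) = -3001 - 1*(-50) = -3001 + 50 = -2951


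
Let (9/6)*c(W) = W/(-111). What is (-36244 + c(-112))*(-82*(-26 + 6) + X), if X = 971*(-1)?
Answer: -2691393244/111 ≈ -2.4247e+7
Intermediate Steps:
c(W) = -2*W/333 (c(W) = 2*(W/(-111))/3 = 2*(W*(-1/111))/3 = 2*(-W/111)/3 = -2*W/333)
X = -971
(-36244 + c(-112))*(-82*(-26 + 6) + X) = (-36244 - 2/333*(-112))*(-82*(-26 + 6) - 971) = (-36244 + 224/333)*(-82*(-20) - 971) = -12069028*(1640 - 971)/333 = -12069028/333*669 = -2691393244/111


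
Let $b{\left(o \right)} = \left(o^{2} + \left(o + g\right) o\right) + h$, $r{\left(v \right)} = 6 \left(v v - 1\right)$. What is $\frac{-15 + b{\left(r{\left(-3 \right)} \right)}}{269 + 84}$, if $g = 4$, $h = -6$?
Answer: $\frac{4779}{353} \approx 13.538$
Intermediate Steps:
$r{\left(v \right)} = -6 + 6 v^{2}$ ($r{\left(v \right)} = 6 \left(v^{2} - 1\right) = 6 \left(-1 + v^{2}\right) = -6 + 6 v^{2}$)
$b{\left(o \right)} = -6 + o^{2} + o \left(4 + o\right)$ ($b{\left(o \right)} = \left(o^{2} + \left(o + 4\right) o\right) - 6 = \left(o^{2} + \left(4 + o\right) o\right) - 6 = \left(o^{2} + o \left(4 + o\right)\right) - 6 = -6 + o^{2} + o \left(4 + o\right)$)
$\frac{-15 + b{\left(r{\left(-3 \right)} \right)}}{269 + 84} = \frac{-15 + \left(-6 + 2 \left(-6 + 6 \left(-3\right)^{2}\right)^{2} + 4 \left(-6 + 6 \left(-3\right)^{2}\right)\right)}{269 + 84} = \frac{-15 + \left(-6 + 2 \left(-6 + 6 \cdot 9\right)^{2} + 4 \left(-6 + 6 \cdot 9\right)\right)}{353} = \left(-15 + \left(-6 + 2 \left(-6 + 54\right)^{2} + 4 \left(-6 + 54\right)\right)\right) \frac{1}{353} = \left(-15 + \left(-6 + 2 \cdot 48^{2} + 4 \cdot 48\right)\right) \frac{1}{353} = \left(-15 + \left(-6 + 2 \cdot 2304 + 192\right)\right) \frac{1}{353} = \left(-15 + \left(-6 + 4608 + 192\right)\right) \frac{1}{353} = \left(-15 + 4794\right) \frac{1}{353} = 4779 \cdot \frac{1}{353} = \frac{4779}{353}$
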